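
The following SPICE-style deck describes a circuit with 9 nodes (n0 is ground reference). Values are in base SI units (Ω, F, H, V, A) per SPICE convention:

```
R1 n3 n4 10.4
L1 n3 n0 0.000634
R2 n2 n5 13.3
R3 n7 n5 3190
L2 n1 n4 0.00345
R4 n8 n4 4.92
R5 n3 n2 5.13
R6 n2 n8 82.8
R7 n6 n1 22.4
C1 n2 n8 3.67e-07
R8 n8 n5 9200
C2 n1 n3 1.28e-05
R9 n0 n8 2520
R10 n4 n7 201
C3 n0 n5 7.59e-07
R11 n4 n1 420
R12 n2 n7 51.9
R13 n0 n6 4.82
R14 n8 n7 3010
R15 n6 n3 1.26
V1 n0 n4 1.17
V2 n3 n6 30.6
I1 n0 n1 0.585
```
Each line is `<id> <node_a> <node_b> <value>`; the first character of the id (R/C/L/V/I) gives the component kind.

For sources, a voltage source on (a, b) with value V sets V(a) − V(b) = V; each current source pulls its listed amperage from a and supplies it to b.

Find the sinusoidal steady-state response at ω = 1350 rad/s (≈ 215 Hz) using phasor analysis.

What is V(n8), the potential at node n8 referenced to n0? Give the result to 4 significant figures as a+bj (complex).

-1.007+0.3184j V

MNA unknowns: 8 node voltages V₁..V_8 plus 2 source currents (V1, V2)
R1: Y=0.09615+0.000j on G[3,4]
L1: Y=0.000-1.168j on G[3,0]
R2: Y=0.07519+0.000j on G[2,5]
R3: Y=0.0003135+0.000j on G[7,5]
L2: Y=0.000-0.2147j on G[1,4]
R4: Y=0.2033+0.000j on G[8,4]
R5: Y=0.1949+0.000j on G[3,2]
R6: Y=0.01208+0.000j on G[2,8]
R7: Y=0.04464+0.000j on G[6,1]
C1: Y=0.000+0.0004955j on G[2,8]
R8: Y=0.0001087+0.000j on G[8,5]
C2: Y=0.000+0.01728j on G[1,3]
R9: Y=0.0003968+0.000j on G[0,8]
R10: Y=0.004975+0.000j on G[4,7]
C3: Y=0.000+0.001025j on G[0,5]
R11: Y=0.002381+0.000j on G[4,1]
R12: Y=0.01927+0.000j on G[2,7]
R13: Y=0.2075+0.000j on G[0,6]
R14: Y=0.0003322+0.000j on G[8,7]
R15: Y=0.7937+0.000j on G[6,3]
V1: row V0−V4=1.17, i_V1 at 0,4
V2: row V3−V6=30.6, i_V2 at 3,6
I1: z[0]−=0.585, z[1]+=0.585
solve → V1=-3.535-3.183j, V2=1.828+5.416j, V3=2.028+5.867j, V4=-1.170+0.000j, V5=1.894+5.378j, V6=-28.57+5.867j, V7=1.192+4.265j, V8=-1.007+0.3184j
aux → i_V1=0.3367-1.150j, i_V2=-31.33+1.621j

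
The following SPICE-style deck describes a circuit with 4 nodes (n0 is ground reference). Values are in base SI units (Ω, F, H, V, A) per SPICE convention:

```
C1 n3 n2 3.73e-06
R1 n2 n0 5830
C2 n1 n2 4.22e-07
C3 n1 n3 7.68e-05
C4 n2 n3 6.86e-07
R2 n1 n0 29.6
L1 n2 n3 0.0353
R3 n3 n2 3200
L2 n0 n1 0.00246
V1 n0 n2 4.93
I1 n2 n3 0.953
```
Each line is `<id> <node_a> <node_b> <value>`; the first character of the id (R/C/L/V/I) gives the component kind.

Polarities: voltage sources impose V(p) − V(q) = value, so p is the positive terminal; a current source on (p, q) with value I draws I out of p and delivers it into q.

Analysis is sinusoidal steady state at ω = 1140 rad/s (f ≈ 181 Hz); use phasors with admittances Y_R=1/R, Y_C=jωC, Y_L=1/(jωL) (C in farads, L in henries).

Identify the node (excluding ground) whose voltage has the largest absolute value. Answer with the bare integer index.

3

MNA unknowns: 3 node voltages V₁..V_3 plus 1 source current (V1)
C1: Y=0.000+0.004252j on G[3,2]
R1: Y=0.0001715+0.000j on G[2,0]
C2: Y=0.000+0.0004811j on G[1,2]
C3: Y=0.000+0.08755j on G[1,3]
C4: Y=0.000+0.0007820j on G[2,3]
R2: Y=0.03378+0.000j on G[1,0]
L1: Y=0.000-0.02485j on G[2,3]
R3: Y=0.0003125+0.000j on G[3,2]
L2: Y=0.000-0.3566j on G[0,1]
V1: row V0−V2=4.93, i_V1 at 0,2
I1: z[2]−=0.953, z[3]+=0.953
solve → V1=-0.04962+3.225j, V2=-4.930+0.000j, V3=1.424-9.872j
aux → i_V1=1.147+0.1266j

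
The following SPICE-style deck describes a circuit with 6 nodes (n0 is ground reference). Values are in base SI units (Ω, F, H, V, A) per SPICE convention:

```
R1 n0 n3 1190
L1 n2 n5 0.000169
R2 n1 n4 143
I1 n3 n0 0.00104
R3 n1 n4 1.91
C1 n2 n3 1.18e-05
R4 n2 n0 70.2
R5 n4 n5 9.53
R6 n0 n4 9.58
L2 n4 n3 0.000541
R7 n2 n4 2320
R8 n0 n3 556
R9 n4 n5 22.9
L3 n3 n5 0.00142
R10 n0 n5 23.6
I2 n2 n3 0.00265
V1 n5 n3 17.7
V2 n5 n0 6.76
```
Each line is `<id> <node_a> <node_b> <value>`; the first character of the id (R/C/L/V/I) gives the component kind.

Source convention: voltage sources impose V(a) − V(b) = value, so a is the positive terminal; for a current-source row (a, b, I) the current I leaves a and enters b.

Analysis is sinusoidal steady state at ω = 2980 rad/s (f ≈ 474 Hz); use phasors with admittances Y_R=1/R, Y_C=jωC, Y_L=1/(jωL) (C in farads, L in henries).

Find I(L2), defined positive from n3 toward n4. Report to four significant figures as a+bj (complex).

-3.239+1.323j A

MNA unknowns: 5 node voltages V₁..V_5 plus 2 source currents (V1, V2)
R1: Y=0.0008403+0.000j on G[0,3]
L1: Y=0.000-1.986j on G[2,5]
R2: Y=0.006993+0.000j on G[1,4]
I1: z[3]−=0.00104, z[0]+=0.00104
R3: Y=0.5236+0.000j on G[1,4]
C1: Y=0.000+0.03516j on G[2,3]
R4: Y=0.01425+0.000j on G[2,0]
R5: Y=0.1049+0.000j on G[4,5]
R6: Y=0.1044+0.000j on G[0,4]
L2: Y=0.000-0.6203j on G[4,3]
R7: Y=0.0004310+0.000j on G[2,4]
R8: Y=0.001799+0.000j on G[0,3]
R9: Y=0.04367+0.000j on G[4,5]
L3: Y=0.000-0.2363j on G[3,5]
R10: Y=0.04237+0.000j on G[0,5]
I2: z[2]−=0.00265, z[3]+=0.00265
V1: row V5−V3=17.7, i_V1 at 5,3
V2: row V5−V0=6.76, i_V2 at 5,0
solve → V1=-8.806+5.222j, V2=7.078-0.05656j, V3=-10.94+0.000j, V4=-8.806+5.222j, V5=6.760+0.000j
aux → i_V1=-3.272+4.873j, i_V2=0.5598-0.5443j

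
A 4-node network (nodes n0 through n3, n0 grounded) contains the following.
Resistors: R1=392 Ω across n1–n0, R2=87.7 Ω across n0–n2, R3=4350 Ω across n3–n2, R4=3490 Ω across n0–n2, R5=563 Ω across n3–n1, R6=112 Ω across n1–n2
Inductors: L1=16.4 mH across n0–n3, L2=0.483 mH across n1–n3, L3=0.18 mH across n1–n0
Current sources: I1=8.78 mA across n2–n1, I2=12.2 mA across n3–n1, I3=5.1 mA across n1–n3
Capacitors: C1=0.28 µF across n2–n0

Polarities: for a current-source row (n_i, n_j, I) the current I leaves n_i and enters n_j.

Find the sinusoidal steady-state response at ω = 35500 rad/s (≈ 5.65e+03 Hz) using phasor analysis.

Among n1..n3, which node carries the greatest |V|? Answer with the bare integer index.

2

Apply KCL at each of the 3 non-ground nodes and solve the resulting linear system.
Node n1: branches {R1, I1, L2, R5, R6, L3, I2, I3} → V_1 = -0.007604+0.03769j
Node n2: branches {R2, R3, I1, R4, R6, C1} → V_2 = -0.3400+0.1773j
Node n3: branches {L1, R3, L2, R5, I2, I3} → V_3 = -0.01195-0.08277j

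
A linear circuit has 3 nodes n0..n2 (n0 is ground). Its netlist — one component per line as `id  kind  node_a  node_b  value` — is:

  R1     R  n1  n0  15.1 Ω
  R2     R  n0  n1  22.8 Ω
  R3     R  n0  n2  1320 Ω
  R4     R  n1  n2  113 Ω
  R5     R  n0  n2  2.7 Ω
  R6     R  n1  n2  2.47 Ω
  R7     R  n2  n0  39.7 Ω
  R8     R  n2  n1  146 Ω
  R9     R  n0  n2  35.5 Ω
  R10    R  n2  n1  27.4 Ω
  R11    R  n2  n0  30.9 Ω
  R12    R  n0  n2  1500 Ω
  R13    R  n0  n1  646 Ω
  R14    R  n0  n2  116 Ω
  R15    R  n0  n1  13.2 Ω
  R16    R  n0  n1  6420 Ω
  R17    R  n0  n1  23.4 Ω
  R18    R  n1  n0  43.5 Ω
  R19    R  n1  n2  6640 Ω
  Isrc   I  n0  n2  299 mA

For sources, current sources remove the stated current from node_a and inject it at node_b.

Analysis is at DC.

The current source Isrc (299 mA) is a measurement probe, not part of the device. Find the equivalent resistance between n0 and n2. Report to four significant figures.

Element admittances at DC:
  Y(R1) = 0.06623 S between n1,n0
  Y(R2) = 0.04386 S between n0,n1
  Y(R3) = 0.0007576 S between n0,n2
  Y(R4) = 0.008850 S between n1,n2
  Y(R5) = 0.3704 S between n0,n2
  Y(R6) = 0.4049 S between n1,n2
  Y(R7) = 0.02519 S between n2,n0
  Y(R8) = 0.006849 S between n2,n1
  Y(R9) = 0.02817 S between n0,n2
  Y(R10) = 0.03650 S between n2,n1
  Y(R11) = 0.03236 S between n2,n0
  Y(R12) = 0.0006667 S between n0,n2
  Y(R13) = 0.001548 S between n0,n1
  Y(R14) = 0.008621 S between n0,n2
  Y(R15) = 0.07576 S between n0,n1
  Y(R16) = 0.0001558 S between n0,n1
  Y(R17) = 0.04274 S between n0,n1
  Y(R18) = 0.02299 S between n1,n0
  Y(R19) = 0.0001506 S between n1,n2
  Isrc: injects 0.299 A into n2 (from n0)
Assemble and solve the 2×2 MNA system:
  V(n1)=0.3058  V(n2)=0.4753

R_eq = 1.590 Ω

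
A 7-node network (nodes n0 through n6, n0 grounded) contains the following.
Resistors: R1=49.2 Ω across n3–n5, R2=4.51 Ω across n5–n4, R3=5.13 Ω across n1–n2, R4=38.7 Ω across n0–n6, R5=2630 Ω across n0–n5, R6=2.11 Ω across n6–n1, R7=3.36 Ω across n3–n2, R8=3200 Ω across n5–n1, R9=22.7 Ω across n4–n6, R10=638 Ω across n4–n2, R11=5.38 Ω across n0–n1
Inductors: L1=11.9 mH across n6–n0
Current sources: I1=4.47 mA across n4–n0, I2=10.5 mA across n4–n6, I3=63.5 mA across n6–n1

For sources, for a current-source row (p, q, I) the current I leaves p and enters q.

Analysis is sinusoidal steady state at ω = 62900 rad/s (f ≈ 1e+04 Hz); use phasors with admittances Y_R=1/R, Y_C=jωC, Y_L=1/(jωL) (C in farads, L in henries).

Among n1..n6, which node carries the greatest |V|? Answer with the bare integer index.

Apply KCL at each of the 6 non-ground nodes and solve the resulting linear system.
Node n1: branches {R3, R6, R8, R11, I3} → V_1 = -0.005432-0.0007779j
Node n2: branches {R3, R7, R10} → V_2 = -0.03472-0.0007962j
Node n3: branches {R1, R7} → V_3 = -0.05232-0.0008072j
Node n4: branches {R2, I1, R9, R10, I2} → V_4 = -0.3347-0.0009847j
Node n5: branches {R1, R2, R5, R8} → V_5 = -0.3101-0.0009680j
Node n6: branches {L1, R4, R6, R9, I2, I3} → V_6 = -0.1293-0.001075j

4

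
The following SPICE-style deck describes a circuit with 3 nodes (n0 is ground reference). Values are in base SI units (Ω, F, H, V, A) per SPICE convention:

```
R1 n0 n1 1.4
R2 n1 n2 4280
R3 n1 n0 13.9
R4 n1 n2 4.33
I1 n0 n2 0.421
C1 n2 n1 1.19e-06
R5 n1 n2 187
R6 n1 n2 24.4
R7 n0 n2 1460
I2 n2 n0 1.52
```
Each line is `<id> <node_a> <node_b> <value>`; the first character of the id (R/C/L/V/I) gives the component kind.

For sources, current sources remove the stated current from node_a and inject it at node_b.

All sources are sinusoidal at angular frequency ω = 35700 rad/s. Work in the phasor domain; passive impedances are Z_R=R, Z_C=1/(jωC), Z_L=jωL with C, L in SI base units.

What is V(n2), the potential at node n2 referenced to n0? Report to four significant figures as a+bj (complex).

-5.250+0.5885j V

MNA unknowns: 2 node voltages V₁..V_2
R1: Y=0.7143+0.000j on G[0,1]
R2: Y=0.0002336+0.000j on G[1,2]
R3: Y=0.07194+0.000j on G[1,0]
R4: Y=0.2309+0.000j on G[1,2]
I1: z[0]−=0.421, z[2]+=0.421
C1: Y=0.000+0.04248j on G[2,1]
R5: Y=0.005348+0.000j on G[1,2]
R6: Y=0.04098+0.000j on G[1,2]
R7: Y=0.0006849+0.000j on G[0,2]
I2: z[2]−=1.52, z[0]+=1.52
solve → V1=-1.393-0.0005127j, V2=-5.250+0.5885j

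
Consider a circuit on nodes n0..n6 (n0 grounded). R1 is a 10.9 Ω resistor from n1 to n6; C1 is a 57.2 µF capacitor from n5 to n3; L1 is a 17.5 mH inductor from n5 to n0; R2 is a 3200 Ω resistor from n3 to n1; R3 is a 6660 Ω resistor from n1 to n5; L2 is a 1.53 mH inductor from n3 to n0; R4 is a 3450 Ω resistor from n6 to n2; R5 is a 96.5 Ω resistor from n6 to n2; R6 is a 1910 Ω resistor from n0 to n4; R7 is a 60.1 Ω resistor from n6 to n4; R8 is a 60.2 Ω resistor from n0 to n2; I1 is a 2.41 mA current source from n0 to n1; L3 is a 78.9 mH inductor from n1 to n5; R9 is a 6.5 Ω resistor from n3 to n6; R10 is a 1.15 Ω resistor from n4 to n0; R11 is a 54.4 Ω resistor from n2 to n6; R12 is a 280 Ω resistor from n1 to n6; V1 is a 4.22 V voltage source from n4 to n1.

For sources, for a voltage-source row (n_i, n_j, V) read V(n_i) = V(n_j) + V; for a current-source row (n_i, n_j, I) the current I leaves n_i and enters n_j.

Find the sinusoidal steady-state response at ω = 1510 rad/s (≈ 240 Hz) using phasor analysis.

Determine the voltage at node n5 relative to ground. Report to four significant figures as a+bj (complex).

0.4553-0.7808j V

Apply KCL at each of the 6 non-ground nodes and solve the resulting linear system.
Node n1: branches {R1, R2, R3, I1, L3, R12, V1} → V_1 = -3.978-0.06502j
Node n2: branches {R4, R5, R8, R11} → V_2 = -0.9259-0.1502j
Node n3: branches {C1, R2, L2, R9} → V_3 = -0.1763-0.3768j
Node n4: branches {R6, R7, R10, V1} → V_4 = 0.2419-0.06502j
Node n5: branches {C1, L1, R3, L3} → V_5 = 0.4553-0.7808j
Node n6: branches {R1, R4, R5, R7, R9, R11, R12} → V_6 = -1.456-0.2361j
Source currents: i(V1)=-0.2387+0.05373j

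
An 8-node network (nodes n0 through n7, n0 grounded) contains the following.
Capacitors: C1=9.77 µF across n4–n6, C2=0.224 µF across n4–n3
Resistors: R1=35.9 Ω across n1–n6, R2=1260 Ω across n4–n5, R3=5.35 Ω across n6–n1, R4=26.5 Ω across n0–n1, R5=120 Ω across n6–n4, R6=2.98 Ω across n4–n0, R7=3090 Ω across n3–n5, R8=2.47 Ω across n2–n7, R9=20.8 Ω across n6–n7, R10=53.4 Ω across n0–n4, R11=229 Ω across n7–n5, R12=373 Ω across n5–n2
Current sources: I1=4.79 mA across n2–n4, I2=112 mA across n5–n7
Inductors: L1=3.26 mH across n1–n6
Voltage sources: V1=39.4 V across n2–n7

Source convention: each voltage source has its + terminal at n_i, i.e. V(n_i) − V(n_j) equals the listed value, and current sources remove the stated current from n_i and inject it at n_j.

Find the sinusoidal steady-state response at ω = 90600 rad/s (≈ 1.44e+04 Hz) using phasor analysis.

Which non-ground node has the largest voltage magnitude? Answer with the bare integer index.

Apply KCL at each of the 7 non-ground nodes and solve the resulting linear system.
Node n1: branches {R1, R3, R4, L1} → V_1 = -0.0001372+0.003379j
Node n2: branches {I1, R8, R12, V1} → V_2 = 39.32+0.003964j
Node n3: branches {C2, R7} → V_3 = -0.0001332+0.01318j
Node n4: branches {C1, R2, C2, R5, I1, R6, R10} → V_4 = 1.461e-05-0.0003599j
Node n5: branches {R2, I2, R7, R11, R12} → V_5 = -0.8493+0.003909j
Node n6: branches {C1, R1, R3, R5, L1, R9} → V_6 = -0.0001707+0.003972j
Node n7: branches {I2, R8, R9, R11, V1} → V_7 = -0.08007+0.003964j
Source currents: i(V1)=-16.06-1.474e-07j

2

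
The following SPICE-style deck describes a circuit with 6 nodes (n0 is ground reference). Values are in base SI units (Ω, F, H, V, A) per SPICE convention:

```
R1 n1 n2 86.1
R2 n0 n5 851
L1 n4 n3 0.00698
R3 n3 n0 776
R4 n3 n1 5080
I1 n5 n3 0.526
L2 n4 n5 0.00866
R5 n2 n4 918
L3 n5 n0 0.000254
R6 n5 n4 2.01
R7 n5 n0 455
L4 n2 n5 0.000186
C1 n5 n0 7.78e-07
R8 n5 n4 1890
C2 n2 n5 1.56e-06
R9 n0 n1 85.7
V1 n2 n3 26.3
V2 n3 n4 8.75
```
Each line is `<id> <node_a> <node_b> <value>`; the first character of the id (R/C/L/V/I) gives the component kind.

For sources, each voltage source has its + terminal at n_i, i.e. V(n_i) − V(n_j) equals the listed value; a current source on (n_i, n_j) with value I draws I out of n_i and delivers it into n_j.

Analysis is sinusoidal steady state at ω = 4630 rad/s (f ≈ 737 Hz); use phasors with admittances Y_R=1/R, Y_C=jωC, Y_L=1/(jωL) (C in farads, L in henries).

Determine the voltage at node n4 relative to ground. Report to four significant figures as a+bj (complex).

Apply KCL at each of the 5 non-ground nodes and solve the resulting linear system.
Node n1: branches {R1, R4, R9} → V_1 = 2.932+6.355j
Node n2: branches {R1, R5, L4, C2, V1} → V_2 = 6.267+12.63j
Node n3: branches {L1, R3, R4, I1, V1, V2} → V_3 = -20.03+12.63j
Node n4: branches {L1, L2, R5, R6, R8, V2} → V_4 = -28.78+12.63j
Node n5: branches {R2, I1, L2, L3, R6, R7, L4, C1, R8, C2} → V_5 = 0.1068-0.01034j
Source currents: i(V1)=-14.67+7.035j, i(V2)=-14.11+7.289j

-28.78+12.63j V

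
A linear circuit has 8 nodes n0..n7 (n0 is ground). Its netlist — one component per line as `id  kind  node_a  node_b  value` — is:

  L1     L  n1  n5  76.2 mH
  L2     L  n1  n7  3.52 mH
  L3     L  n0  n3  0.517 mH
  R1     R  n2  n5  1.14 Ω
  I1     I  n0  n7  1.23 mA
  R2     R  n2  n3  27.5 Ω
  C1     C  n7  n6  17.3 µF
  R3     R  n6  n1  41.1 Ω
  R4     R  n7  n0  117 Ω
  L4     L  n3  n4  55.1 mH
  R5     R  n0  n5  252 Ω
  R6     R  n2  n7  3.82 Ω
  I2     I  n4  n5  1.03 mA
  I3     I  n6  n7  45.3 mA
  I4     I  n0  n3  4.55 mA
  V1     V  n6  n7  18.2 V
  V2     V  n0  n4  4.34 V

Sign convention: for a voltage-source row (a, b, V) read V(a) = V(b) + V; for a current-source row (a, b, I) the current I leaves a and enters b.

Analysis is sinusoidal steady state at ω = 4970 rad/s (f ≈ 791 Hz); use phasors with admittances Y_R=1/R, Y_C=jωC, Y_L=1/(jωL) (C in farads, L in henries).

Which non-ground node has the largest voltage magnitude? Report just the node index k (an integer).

6

Apply KCL at each of the 7 non-ground nodes and solve the resulting linear system.
Node n1: branches {L1, L2, R3} → V_1 = 2.554+6.384j
Node n2: branches {R1, R2, R6} → V_2 = 0.02539+0.009473j
Node n3: branches {L3, R2, L4, I4} → V_3 = -0.03959+0.01760j
Node n4: branches {L4, I2, V2} → V_4 = -4.340+0.000j
Node n5: branches {L1, R1, R5, I2} → V_5 = 0.04557+0.001913j
Node n6: branches {C1, R3, I3, V1} → V_6 = 18.17+0.03368j
Node n7: branches {L2, I1, C1, R4, R6, I3, V1} → V_7 = -0.03321+0.03368j
Source currents: i(V1)=-0.4252-1.410j, i(V2)=0.0009657+0.01570j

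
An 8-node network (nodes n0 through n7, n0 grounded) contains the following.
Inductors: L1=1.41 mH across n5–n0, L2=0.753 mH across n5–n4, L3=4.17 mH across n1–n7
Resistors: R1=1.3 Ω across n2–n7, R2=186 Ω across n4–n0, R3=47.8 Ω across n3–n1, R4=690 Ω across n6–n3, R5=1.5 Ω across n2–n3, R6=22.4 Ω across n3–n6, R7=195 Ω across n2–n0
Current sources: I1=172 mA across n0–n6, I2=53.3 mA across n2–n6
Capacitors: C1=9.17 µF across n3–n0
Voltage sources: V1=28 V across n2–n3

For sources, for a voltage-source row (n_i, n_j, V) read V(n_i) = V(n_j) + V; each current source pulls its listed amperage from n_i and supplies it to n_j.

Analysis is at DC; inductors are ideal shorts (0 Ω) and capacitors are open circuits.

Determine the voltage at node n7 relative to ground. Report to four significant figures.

Apply KCL at each of the 7 non-ground nodes and solve the resulting linear system.
Node n1: branches {R3, L3} → V_1 = 32.80
Node n2: branches {R1, I2, R5, R7, V1} → V_2 = 33.54
Node n3: branches {R3, R4, R5, R6, C1, V1} → V_3 = 5.540
Node n4: branches {R2, L2} → V_4 = 0.000
Node n5: branches {L1, L2} → V_5 = 0.000
Node n6: branches {I1, I2, R4, R6} → V_6 = 10.43
Node n7: branches {R1, L3} → V_7 = 32.80
Source currents: i(L1)=0.000, i(L2)=0.000, i(L3)=-0.5703, i(V1)=-19.46

32.80 V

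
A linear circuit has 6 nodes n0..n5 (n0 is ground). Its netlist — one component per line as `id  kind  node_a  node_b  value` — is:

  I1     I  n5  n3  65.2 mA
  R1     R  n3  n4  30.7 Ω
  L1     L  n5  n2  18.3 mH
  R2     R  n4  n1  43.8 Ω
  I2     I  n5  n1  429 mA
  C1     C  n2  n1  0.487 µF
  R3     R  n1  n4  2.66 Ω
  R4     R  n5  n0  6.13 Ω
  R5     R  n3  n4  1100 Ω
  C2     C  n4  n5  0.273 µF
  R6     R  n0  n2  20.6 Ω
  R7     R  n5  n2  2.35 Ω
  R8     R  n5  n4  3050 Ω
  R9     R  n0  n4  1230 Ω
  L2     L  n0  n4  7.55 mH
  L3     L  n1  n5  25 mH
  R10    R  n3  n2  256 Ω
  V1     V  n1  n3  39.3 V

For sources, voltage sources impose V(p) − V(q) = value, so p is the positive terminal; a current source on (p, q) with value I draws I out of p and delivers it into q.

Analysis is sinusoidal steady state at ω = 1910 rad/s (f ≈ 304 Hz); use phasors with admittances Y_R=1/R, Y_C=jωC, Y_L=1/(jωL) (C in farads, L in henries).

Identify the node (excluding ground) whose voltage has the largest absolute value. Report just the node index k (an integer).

3

Apply KCL at each of the 5 non-ground nodes and solve the resulting linear system.
Node n1: branches {R2, I2, C1, R3, L3, V1} → V_1 = 3.134+7.112j
Node n2: branches {L1, C1, R6, R7, R10} → V_2 = -2.320-0.2759j
Node n3: branches {I1, R1, R5, R10, V1} → V_3 = -36.17+7.112j
Node n4: branches {R1, R2, R3, R5, C2, R8, R9, L2} → V_4 = -1.012+6.930j
Node n5: branches {I1, L1, I2, R4, C2, R7, R8, L3} → V_5 = -2.250-0.3825j
Source currents: i(V1)=-1.374+0.03497j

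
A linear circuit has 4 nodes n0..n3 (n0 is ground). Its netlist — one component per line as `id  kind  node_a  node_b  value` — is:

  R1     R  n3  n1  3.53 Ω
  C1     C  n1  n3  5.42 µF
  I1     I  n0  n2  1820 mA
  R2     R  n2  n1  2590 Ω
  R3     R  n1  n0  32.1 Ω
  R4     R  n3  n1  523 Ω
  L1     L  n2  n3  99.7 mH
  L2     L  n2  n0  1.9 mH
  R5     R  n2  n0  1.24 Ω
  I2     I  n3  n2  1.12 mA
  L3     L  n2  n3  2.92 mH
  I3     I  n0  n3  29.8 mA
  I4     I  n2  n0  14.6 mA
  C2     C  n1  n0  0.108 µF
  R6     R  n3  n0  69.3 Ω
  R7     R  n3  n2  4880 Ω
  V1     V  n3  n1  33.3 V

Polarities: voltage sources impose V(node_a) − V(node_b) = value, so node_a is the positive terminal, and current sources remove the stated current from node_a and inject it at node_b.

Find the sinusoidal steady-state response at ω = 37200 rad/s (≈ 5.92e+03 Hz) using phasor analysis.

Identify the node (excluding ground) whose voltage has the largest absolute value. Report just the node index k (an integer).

3

Element admittances at ω=37200 rad/s:
  Y(R1) = 0.2833+0.000j S between n3,n1
  Y(C1) = 0.000+0.2016j S between n1,n3
  I1: injects 1.82 A into n2 (from n0)
  Y(R2) = 0.0003861+0.000j S between n2,n1
  Y(R3) = 0.03115+0.000j S between n1,n0
  Y(R4) = 0.001912+0.000j S between n3,n1
  Y(L1) = 0.000-0.0002696j S between n2,n3
  Y(L2) = 0.000-0.01415j S between n2,n0
  Y(R5) = 0.8065+0.000j S between n2,n0
  I2: injects 0.00112 A into n2 (from n3)
  Y(L3) = 0.000-0.009206j S between n2,n3
  I3: injects 0.0298 A into n3 (from n0)
  I4: injects 0.0146 A into n0 (from n2)
  Y(C2) = 0.000+0.004018j S between n1,n0
  Y(R6) = 0.01443+0.000j S between n3,n0
  Y(R7) = 0.0002049+0.000j S between n3,n2
  V1: constraint V(n3)−V(n1) = 33.3
Assemble and solve the 4×4 MNA system:
  V(n1)=-10.55+5.111j  V(n2)=2.305-0.1959j  V(n3)=22.75+5.111j
  i(V1)=-9.851-6.595j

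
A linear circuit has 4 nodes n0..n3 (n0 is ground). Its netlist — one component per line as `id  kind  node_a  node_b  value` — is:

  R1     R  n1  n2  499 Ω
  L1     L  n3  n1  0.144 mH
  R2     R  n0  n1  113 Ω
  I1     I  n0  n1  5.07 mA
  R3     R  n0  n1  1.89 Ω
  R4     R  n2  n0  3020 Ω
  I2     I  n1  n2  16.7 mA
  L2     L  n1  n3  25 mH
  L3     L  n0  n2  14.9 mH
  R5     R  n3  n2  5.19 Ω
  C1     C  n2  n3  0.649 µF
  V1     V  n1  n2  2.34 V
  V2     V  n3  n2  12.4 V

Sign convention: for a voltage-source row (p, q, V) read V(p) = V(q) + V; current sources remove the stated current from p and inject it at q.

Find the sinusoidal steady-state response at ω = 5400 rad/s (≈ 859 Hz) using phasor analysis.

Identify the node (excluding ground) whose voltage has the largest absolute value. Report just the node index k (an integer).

3

Element admittances at ω=5400 rad/s:
  Y(R1) = 0.002004+0.000j S between n1,n2
  Y(L1) = 0.000-1.286j S between n3,n1
  Y(R2) = 0.008850+0.000j S between n0,n1
  I1: injects 0.00507 A into n1 (from n0)
  Y(R3) = 0.5291+0.000j S between n0,n1
  Y(R4) = 0.0003311+0.000j S between n2,n0
  I2: injects 0.0167 A into n2 (from n1)
  Y(L2) = 0.000-0.007407j S between n1,n3
  Y(L3) = 0.000-0.01243j S between n0,n2
  Y(R5) = 0.1927+0.000j S between n3,n2
  Y(C1) = 0.000+0.003505j S between n2,n3
  V1: constraint V(n1)−V(n2) = 2.34
  V2: constraint V(n3)−V(n2) = 12.4
Assemble and solve the 5×5 MNA system:
  V(n1)=0.01210-0.05375j  V(n2)=-2.328-0.05375j  V(n3)=10.07-0.05375j
  i(V1)=-0.02283-12.98j  i(V2)=-2.389+12.97j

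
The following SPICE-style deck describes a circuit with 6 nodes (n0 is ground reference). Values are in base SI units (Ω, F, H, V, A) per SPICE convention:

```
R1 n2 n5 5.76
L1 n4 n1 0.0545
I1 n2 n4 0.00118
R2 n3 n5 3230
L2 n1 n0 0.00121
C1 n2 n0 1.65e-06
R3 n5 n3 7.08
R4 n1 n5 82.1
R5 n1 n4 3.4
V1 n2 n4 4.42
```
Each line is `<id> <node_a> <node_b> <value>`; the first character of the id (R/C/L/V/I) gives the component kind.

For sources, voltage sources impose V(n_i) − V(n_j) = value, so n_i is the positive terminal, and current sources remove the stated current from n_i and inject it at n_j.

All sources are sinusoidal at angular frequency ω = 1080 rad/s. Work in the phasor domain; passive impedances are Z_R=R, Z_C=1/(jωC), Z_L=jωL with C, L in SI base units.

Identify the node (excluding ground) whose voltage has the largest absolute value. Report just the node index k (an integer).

2

MNA unknowns: 5 node voltages V₁..V_5 plus 1 source current (V1)
R1: Y=0.1736+0.000j on G[2,5]
L1: Y=0.000-0.01699j on G[4,1]
I1: z[2]−=0.00118, z[4]+=0.00118
R2: Y=0.0003096+0.000j on G[3,5]
L2: Y=0.000-0.7652j on G[1,0]
C1: Y=0.000+0.001782j on G[2,0]
R3: Y=0.1412+0.000j on G[5,3]
R4: Y=0.01218+0.000j on G[1,5]
R5: Y=0.2941+0.000j on G[1,4]
V1: row V2−V4=4.42, i_V1 at 2,4
solve → V1=0.009937-7.925e-05j, V2=4.267-0.03403j, V3=3.988-0.03181j, V4=-0.1530-0.03403j, V5=3.988-0.03181j
aux → i_V1=-0.04969-0.007217j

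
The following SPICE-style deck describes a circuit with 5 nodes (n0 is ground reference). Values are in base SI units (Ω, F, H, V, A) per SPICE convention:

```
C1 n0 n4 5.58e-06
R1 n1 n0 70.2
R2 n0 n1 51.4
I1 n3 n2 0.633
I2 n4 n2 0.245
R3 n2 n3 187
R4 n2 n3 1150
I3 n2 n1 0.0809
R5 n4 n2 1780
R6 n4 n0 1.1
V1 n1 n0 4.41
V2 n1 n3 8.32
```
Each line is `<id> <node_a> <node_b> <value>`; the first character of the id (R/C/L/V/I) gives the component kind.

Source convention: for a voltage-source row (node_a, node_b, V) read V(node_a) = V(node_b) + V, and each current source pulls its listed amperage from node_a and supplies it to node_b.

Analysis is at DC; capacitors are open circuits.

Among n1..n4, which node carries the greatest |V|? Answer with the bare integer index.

2

Element admittances at DC:
  Y(C1) = 0.000 S between n0,n4
  Y(R1) = 0.01425 S between n1,n0
  Y(R2) = 0.01946 S between n0,n1
  I1: injects 0.633 A into n2 (from n3)
  I2: injects 0.245 A into n2 (from n4)
  Y(R3) = 0.005348 S between n2,n3
  Y(R4) = 0.0008696 S between n2,n3
  I3: injects 0.0809 A into n1 (from n2)
  Y(R5) = 0.0005618 S between n4,n2
  Y(R6) = 0.9091 S between n4,n0
  V1: constraint V(n1)−V(n0) = 4.41
  V2: constraint V(n1)−V(n3) = 8.32
Assemble and solve the 6×6 MNA system:
  V(n1)=4.410  V(n2)=114.0  V(n3)=-3.910  V(n4)=-0.1989
  i(V1)=0.03224  i(V2)=-0.09995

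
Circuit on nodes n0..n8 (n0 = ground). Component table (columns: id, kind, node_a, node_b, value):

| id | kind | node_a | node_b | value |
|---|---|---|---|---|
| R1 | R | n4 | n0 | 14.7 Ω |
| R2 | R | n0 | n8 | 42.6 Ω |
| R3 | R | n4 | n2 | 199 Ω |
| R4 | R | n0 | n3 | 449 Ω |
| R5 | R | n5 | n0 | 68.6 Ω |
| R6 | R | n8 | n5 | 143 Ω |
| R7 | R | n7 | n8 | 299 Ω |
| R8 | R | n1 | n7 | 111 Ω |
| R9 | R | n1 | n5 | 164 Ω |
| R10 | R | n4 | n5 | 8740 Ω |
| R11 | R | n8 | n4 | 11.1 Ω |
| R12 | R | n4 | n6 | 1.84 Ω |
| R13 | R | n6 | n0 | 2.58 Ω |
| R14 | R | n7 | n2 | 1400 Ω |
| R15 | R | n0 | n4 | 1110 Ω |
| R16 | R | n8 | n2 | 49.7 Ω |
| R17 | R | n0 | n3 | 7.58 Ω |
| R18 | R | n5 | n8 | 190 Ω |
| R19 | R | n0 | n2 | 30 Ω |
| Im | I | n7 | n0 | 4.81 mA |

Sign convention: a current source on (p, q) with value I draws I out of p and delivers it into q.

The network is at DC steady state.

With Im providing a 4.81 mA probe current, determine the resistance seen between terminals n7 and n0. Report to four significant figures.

Apply KCL at each of the 8 non-ground nodes and solve the resulting linear system.
Node n1: branches {R8, R9} → V_1 = -0.4455
Node n2: branches {R3, R14, R16, R19} → V_2 = -0.01901
Node n3: branches {R4, R17} → V_3 = 0.000
Node n4: branches {R1, R3, R10, R11, R12, R15} → V_4 = -0.007165
Node n5: branches {R5, R6, R9, R10, R18} → V_5 = -0.09331
Node n6: branches {R12, R13} → V_6 = -0.004182
Node n7: branches {R7, R8, R14, Im} → V_7 = -0.6839
Node n8: branches {R2, R6, R7, R11, R16, R18} → V_8 = -0.02987

R_eq = 142.2 Ω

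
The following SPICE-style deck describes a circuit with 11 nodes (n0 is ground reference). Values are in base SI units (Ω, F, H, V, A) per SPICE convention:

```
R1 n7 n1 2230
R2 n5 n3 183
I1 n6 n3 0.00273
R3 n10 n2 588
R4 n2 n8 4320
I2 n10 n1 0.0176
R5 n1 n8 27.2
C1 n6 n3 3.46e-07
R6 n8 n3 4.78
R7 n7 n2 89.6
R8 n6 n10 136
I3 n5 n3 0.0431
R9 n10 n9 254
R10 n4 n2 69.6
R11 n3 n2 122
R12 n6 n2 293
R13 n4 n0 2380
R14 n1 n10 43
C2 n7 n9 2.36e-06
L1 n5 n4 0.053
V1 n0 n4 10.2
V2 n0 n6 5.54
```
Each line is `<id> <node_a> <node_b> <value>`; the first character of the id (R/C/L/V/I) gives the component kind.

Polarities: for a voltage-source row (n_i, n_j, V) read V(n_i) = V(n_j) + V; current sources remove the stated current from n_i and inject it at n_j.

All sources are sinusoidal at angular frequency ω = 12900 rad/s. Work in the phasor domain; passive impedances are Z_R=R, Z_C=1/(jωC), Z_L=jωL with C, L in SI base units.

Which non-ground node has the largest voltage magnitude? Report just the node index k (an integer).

MNA unknowns: 10 node voltages V₁..V_10 plus 2 source currents (V1, V2)
R1: Y=0.0004484+0.000j on G[7,1]
R2: Y=0.005464+0.000j on G[5,3]
I1: z[6]−=0.00273, z[3]+=0.00273
R3: Y=0.001701+0.000j on G[10,2]
R4: Y=0.0002315+0.000j on G[2,8]
I2: z[10]−=0.0176, z[1]+=0.0176
R5: Y=0.03676+0.000j on G[1,8]
C1: Y=0.000+0.004463j on G[6,3]
R6: Y=0.2092+0.000j on G[8,3]
R7: Y=0.01116+0.000j on G[7,2]
R8: Y=0.007353+0.000j on G[6,10]
I3: z[5]−=0.0431, z[3]+=0.0431
R9: Y=0.003937+0.000j on G[10,9]
R10: Y=0.01437+0.000j on G[4,2]
R11: Y=0.008197+0.000j on G[3,2]
R12: Y=0.003413+0.000j on G[6,2]
R13: Y=0.0004202+0.000j on G[4,0]
R14: Y=0.02326+0.000j on G[1,10]
C2: Y=0.000+0.03044j on G[7,9]
L1: Y=0.000-0.001463j on G[5,4]
V1: row V0−V4=10.2, i_V1 at 0,4
V2: row V0−V6=5.54, i_V2 at 0,6
solve → V1=-6.793+0.002530j, V2=-8.355+0.01068j, V3=-7.011+0.008037j, V4=-10.20+0.000j, V5=-14.59-1.166j, V6=-5.540+0.000j, V7=-8.027+0.03217j, V8=-6.980+0.007217j, V9=-8.019-0.06975j, V10=-7.231-0.005452j
aux → i_V1=-0.02909-0.006569j, i_V2=0.02480+0.006569j

5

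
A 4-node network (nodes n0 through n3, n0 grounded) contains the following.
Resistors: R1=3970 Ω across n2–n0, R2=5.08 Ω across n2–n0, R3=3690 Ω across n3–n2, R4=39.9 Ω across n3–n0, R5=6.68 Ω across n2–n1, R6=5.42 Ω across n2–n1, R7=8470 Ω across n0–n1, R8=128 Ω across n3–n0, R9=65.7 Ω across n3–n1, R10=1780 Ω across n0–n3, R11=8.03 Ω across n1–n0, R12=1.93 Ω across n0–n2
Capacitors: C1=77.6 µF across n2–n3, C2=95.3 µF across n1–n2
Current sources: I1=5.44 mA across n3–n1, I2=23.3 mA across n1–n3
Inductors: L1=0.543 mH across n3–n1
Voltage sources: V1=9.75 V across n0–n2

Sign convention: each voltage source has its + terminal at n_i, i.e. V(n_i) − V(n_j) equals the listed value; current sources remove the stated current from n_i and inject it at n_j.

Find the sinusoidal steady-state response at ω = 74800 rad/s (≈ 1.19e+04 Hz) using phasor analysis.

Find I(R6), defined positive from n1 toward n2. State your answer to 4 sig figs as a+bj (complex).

MNA unknowns: 3 node voltages V₁..V_3 plus 1 source current (V1)
R1: Y=0.0002519+0.000j on G[2,0]
R2: Y=0.1969+0.000j on G[2,0]
R3: Y=0.0002710+0.000j on G[3,2]
C1: Y=0.000+5.804j on G[2,3]
R4: Y=0.02506+0.000j on G[3,0]
R5: Y=0.1497+0.000j on G[2,1]
R6: Y=0.1845+0.000j on G[2,1]
R7: Y=0.0001181+0.000j on G[0,1]
R8: Y=0.007812+0.000j on G[3,0]
R9: Y=0.01522+0.000j on G[3,1]
R10: Y=0.0005618+0.000j on G[0,3]
I1: z[3]−=0.00544, z[1]+=0.00544
R11: Y=0.1245+0.000j on G[1,0]
R12: Y=0.5181+0.000j on G[0,2]
C2: Y=0.000+7.128j on G[1,2]
L1: Y=0.000-0.02462j on G[3,1]
I2: z[1]−=0.0233, z[3]+=0.0233
V1: row V0−V2=9.75, i_V1 at 0,2
solve → V1=-9.739-0.1676j, V2=-9.750+0.000j, V3=-9.750-0.05881j
aux → i_V1=-8.514-0.02286j

0.002041-0.03093j A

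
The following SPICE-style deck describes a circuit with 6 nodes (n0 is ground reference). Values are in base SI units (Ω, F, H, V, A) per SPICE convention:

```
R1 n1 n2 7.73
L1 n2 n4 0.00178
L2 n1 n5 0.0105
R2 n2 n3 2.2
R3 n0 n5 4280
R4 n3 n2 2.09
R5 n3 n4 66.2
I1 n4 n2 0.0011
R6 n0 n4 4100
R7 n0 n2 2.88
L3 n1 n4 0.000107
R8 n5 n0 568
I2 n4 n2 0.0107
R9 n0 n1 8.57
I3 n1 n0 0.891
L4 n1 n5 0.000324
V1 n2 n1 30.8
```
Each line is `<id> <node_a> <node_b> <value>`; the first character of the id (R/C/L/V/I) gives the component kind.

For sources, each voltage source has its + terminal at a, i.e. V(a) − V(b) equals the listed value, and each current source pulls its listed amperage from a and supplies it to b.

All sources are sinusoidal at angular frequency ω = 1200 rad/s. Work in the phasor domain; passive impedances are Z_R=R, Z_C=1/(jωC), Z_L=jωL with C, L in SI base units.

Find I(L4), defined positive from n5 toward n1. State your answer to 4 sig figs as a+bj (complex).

Element admittances at ω=1200 rad/s:
  Y(R1) = 0.1294+0.000j S between n1,n2
  Y(L1) = 0.000-0.4682j S between n2,n4
  Y(L2) = 0.000-0.07937j S between n1,n5
  Y(R2) = 0.4545+0.000j S between n2,n3
  Y(R3) = 0.0002336+0.000j S between n0,n5
  Y(R4) = 0.4785+0.000j S between n3,n2
  Y(R5) = 0.01511+0.000j S between n3,n4
  I1: injects 0.0011 A into n2 (from n4)
  Y(R6) = 0.0002439+0.000j S between n0,n4
  Y(R7) = 0.3472+0.000j S between n0,n2
  Y(L3) = 0.000-7.788j S between n1,n4
  Y(R8) = 0.001761+0.000j S between n5,n0
  I2: injects 0.0107 A into n2 (from n4)
  Y(R9) = 0.1167+0.000j S between n0,n1
  I3: injects 0.891 A into n0 (from n1)
  Y(L4) = 0.000-2.572j S between n1,n5
  V1: constraint V(n2)−V(n1) = 30.8
Assemble and solve the 6×6 MNA system:
  V(n1)=-24.85-0.0001070j  V(n2)=5.945-0.0001070j  V(n3)=5.483+0.0007146j  V(n4)=-23.11+0.05146j  V(n5)=-24.85+0.01859j
  i(V1)=-6.445+13.60j

0.04808-3.596e-05j A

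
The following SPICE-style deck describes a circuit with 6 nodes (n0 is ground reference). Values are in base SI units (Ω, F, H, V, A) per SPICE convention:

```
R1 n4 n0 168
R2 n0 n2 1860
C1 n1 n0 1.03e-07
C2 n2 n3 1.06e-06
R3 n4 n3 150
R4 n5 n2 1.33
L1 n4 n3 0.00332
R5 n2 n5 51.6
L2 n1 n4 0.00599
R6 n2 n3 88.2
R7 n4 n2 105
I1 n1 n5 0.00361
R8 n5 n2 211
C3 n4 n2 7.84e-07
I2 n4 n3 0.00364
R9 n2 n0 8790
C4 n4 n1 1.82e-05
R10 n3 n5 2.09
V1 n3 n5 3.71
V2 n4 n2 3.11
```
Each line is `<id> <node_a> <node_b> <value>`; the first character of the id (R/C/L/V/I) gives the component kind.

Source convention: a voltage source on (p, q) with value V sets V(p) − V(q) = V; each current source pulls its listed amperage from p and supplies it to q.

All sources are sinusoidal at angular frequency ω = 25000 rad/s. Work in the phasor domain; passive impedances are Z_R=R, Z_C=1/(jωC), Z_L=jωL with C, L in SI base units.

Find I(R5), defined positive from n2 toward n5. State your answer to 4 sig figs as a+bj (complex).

0.0009875+0.002205j A

Element admittances at ω=25000 rad/s:
  Y(R1) = 0.005952+0.000j S between n4,n0
  Y(R2) = 0.0005376+0.000j S between n0,n2
  Y(C1) = 0.000+0.002575j S between n1,n0
  Y(C2) = 0.000+0.02650j S between n2,n3
  Y(R3) = 0.006667+0.000j S between n4,n3
  Y(R4) = 0.7519+0.000j S between n5,n2
  Y(L1) = 0.000-0.01205j S between n4,n3
  Y(R5) = 0.01938+0.000j S between n2,n5
  Y(L2) = 0.000-0.006678j S between n1,n4
  Y(R6) = 0.01134+0.000j S between n2,n3
  Y(R7) = 0.009524+0.000j S between n4,n2
  I1: injects 0.00361 A into n5 (from n1)
  Y(R8) = 0.004739+0.000j S between n5,n2
  Y(C3) = 0.000+0.01960j S between n4,n2
  I2: injects 0.00364 A into n3 (from n4)
  Y(R9) = 0.0001138+0.000j S between n2,n0
  Y(C4) = 0.000+0.4550j S between n4,n1
  Y(R10) = 0.4785+0.000j S between n3,n5
  V1: constraint V(n3)−V(n5) = 3.71
  V2: constraint V(n4)−V(n2) = 3.11
Assemble and solve the 7×7 MNA system:
  V(n1)=0.2679-0.09584j  V(n2)=-2.841-0.1044j  V(n3)=0.8184-0.2182j  V(n4)=0.2694-0.1044j  V(n5)=-2.892-0.2182j
  i(V1)=-1.818-0.08830j  i(V2)=-0.03643-0.06840j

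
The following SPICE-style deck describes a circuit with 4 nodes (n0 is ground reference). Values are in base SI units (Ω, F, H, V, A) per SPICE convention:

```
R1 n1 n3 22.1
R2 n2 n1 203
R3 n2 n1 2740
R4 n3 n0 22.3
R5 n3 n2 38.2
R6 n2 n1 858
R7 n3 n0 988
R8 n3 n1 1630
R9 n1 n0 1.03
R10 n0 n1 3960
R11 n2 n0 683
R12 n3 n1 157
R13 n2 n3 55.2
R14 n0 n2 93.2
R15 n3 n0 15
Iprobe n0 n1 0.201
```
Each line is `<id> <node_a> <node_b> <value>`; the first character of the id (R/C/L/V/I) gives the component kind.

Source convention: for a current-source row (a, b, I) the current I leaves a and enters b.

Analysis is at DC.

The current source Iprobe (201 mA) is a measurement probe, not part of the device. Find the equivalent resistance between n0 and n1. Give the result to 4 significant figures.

Element admittances at DC:
  Y(R1) = 0.04525 S between n1,n3
  Y(R2) = 0.004926 S between n2,n1
  Y(R3) = 0.0003650 S between n2,n1
  Y(R4) = 0.04484 S between n3,n0
  Y(R5) = 0.02618 S between n3,n2
  Y(R6) = 0.001166 S between n2,n1
  Y(R7) = 0.001012 S between n3,n0
  Y(R8) = 0.0006135 S between n3,n1
  Y(R9) = 0.9709 S between n1,n0
  Y(R10) = 0.0002525 S between n0,n1
  Y(R11) = 0.001464 S between n2,n0
  Y(R12) = 0.006369 S between n3,n1
  Y(R13) = 0.01812 S between n2,n3
  Y(R14) = 0.01073 S between n0,n2
  Y(R15) = 0.06667 S between n3,n0
  Iprobe: injects 0.201 A into n1 (from n0)
Assemble and solve the 3×3 MNA system:
  V(n1)=0.1988  V(n2)=0.06505  V(n3)=0.06346

R_eq = 0.9891 Ω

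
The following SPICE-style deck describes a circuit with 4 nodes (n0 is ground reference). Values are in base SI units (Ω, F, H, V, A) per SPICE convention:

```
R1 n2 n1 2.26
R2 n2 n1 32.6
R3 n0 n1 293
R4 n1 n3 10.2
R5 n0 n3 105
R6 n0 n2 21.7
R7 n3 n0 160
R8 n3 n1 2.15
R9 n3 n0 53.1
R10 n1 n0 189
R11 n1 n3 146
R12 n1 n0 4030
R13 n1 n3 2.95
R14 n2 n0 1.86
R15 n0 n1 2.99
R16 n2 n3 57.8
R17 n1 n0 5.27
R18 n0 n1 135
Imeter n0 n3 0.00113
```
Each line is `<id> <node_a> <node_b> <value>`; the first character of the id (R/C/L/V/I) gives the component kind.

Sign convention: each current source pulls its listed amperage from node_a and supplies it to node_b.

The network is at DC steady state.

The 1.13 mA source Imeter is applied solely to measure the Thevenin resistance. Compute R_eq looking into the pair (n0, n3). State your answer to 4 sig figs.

R_eq = 2.125 Ω

Apply KCL at each of the 3 non-ground nodes and solve the resulting linear system.
Node n1: branches {R1, R2, R3, R4, R8, R10, R11, R12, R13, R15, R17, R18} → V_1 = 0.001284
Node n2: branches {R1, R2, R6, R14, R16} → V_2 = 0.0006043
Node n3: branches {R4, R5, R7, R8, R9, R11, R13, R16, Imeter} → V_3 = 0.002402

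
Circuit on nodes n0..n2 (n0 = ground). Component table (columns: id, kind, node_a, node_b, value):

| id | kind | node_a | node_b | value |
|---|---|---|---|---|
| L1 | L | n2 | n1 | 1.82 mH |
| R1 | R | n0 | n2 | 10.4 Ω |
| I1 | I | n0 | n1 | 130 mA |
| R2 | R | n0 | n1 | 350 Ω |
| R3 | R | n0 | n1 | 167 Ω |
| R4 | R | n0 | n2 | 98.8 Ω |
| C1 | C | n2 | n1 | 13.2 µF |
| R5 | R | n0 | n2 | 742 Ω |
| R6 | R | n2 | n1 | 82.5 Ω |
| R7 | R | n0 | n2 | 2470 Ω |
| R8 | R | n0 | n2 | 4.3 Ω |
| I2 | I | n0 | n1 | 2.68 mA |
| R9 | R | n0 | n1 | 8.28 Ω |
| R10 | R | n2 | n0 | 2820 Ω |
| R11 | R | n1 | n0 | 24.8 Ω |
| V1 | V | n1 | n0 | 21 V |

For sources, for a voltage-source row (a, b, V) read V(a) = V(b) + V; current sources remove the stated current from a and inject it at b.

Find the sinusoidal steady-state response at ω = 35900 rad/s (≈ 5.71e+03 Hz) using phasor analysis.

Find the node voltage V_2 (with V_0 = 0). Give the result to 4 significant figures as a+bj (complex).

Apply KCL at each of the 2 non-ground nodes and solve the resulting linear system.
Node n1: branches {L1, I1, R2, R3, C1, R6, I2, R9, R11, V1} → V_1 = 21.00+0.000j
Node n2: branches {L1, R1, R4, C1, R5, R6, R7, R8, R10} → V_2 = 13.45+9.802j
Source currents: i(V1)=-8.023-3.342j

13.45+9.802j V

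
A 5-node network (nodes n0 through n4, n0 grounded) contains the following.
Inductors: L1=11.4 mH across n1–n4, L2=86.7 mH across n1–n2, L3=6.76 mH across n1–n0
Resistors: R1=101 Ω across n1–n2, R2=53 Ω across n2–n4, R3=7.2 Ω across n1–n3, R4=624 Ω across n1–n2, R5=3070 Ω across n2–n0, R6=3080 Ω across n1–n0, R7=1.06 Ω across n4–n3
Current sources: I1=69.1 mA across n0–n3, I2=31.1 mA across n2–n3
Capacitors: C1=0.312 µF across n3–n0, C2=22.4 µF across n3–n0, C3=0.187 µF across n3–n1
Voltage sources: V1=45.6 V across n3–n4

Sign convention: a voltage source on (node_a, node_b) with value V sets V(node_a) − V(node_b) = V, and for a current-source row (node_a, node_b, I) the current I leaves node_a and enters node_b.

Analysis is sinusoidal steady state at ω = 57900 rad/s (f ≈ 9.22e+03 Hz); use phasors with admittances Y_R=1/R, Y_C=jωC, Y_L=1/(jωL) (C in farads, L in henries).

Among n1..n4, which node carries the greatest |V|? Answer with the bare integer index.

Apply KCL at each of the 4 non-ground nodes and solve the resulting linear system.
Node n1: branches {L1, L2, R1, L3, R3, R4, R6, C3} → V_1 = -2.258+0.5400j
Node n2: branches {L2, R1, R2, R4, R5, I2} → V_2 = -29.89-0.01346j
Node n3: branches {I1, R3, C1, C2, I2, C3, R7, V1} → V_3 = -0.004517-0.05946j
Node n4: branches {L1, R2, R7, V1} → V_4 = -45.60-0.05946j
Source currents: i(V1)=-43.32+0.06480j

4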